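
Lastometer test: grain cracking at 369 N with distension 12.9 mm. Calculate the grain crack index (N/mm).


28.6 N/mm

Grain crack index = force / distension
Index = 369 / 12.9 = 28.6 N/mm


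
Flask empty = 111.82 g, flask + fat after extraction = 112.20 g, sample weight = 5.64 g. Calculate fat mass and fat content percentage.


Fat mass = 0.38 g
Fat content = 6.7%

Fat mass = 112.20 - 111.82 = 0.38 g
Fat% = 0.38 / 5.64 x 100 = 6.7%


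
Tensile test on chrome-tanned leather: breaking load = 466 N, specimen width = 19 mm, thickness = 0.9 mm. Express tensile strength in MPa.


Cross-section = 19 x 0.9 = 17.1 mm^2
TS = 466 / 17.1 = 27.25 MPa
(1 N/mm^2 = 1 MPa)


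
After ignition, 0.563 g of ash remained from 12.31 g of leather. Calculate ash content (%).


4.57%


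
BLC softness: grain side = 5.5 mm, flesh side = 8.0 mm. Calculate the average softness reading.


6.75 mm


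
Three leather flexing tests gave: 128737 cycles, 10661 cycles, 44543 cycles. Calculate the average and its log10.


Average = (128737 + 10661 + 44543) / 3 = 61314 cycles
log10(61314) = 4.79


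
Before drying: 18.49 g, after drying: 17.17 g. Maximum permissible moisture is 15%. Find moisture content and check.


MC = (18.49 - 17.17) / 18.49 x 100 = 7.1%
Maximum: 15%
Acceptable: Yes


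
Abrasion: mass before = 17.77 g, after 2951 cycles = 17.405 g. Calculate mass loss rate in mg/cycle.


0.124 mg/cycle

Mass loss = 17.77 - 17.405 = 0.365 g
Rate = 0.365 / 2951 x 1000 = 0.124 mg/cycle


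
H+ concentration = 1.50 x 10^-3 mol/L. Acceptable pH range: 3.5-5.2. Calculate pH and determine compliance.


pH = -log10(1.50 x 10^-3) = 2.82
Range: 3.5 to 5.2
Compliant: No


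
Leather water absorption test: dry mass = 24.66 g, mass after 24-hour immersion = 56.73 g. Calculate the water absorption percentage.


Water absorbed = 56.73 - 24.66 = 32.07 g
WA% = 32.07 / 24.66 x 100 = 130.0%


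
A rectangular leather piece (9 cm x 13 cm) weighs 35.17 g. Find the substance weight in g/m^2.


Area = 9 x 13 = 117 cm^2
SW = 35.17 / 117 x 10000 = 3006.0 g/m^2


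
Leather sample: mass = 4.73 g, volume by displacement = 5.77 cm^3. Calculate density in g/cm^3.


0.820 g/cm^3


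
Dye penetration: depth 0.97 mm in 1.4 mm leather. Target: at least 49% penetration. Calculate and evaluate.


Penetration = 69.3%
Meets target: Yes

Penetration = 0.97 / 1.4 x 100 = 69.3%
Target: 49%
Meets target: Yes


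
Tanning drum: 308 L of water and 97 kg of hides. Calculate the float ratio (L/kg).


3.2

Float ratio = water / hide weight
Ratio = 308 / 97 = 3.2


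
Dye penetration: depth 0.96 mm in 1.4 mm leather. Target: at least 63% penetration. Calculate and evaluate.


Penetration = 0.96 / 1.4 x 100 = 68.6%
Target: 63%
Meets target: Yes


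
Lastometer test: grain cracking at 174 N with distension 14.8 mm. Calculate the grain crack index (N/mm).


Grain crack index = force / distension
Index = 174 / 14.8 = 11.8 N/mm


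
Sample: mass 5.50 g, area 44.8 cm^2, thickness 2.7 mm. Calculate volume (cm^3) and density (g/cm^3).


Volume = 12.096 cm^3
Density = 0.455 g/cm^3


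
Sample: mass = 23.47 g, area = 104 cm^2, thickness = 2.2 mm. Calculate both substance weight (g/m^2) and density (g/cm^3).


SW = 23.47 / 104 x 10000 = 2256.7 g/m^2
Volume = 104 x 2.2 / 10 = 22.88 cm^3
Density = 23.47 / 22.88 = 1.026 g/cm^3


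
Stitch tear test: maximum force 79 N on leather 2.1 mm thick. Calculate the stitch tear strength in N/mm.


37.6 N/mm

Stitch tear strength = force / thickness
STS = 79 / 2.1 = 37.6 N/mm


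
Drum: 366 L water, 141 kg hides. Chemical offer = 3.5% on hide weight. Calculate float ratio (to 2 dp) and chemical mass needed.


Float ratio = 366 / 141 = 2.60
Chemical = 141 x 3.5 / 100 = 4.935 kg


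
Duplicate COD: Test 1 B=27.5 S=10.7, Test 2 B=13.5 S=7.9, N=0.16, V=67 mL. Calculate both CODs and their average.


COD1 = (27.5 - 10.7) x 0.16 x 8000 / 67 = 321.0 mg/L
COD2 = (13.5 - 7.9) x 0.16 x 8000 / 67 = 107.0 mg/L
Average = (321.0 + 107.0) / 2 = 214.0 mg/L


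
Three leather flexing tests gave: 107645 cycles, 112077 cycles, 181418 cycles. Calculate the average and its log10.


Average = (107645 + 112077 + 181418) / 3 = 133713 cycles
log10(133713) = 5.13


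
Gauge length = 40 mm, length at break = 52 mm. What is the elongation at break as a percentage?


30.0%

Extension = 52 - 40 = 12 mm
Elongation = 12 / 40 x 100 = 30.0%


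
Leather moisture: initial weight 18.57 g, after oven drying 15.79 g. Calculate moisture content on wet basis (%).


15.0%

Moisture = 18.57 - 15.79 = 2.78 g
MC = 2.78 / 18.57 x 100 = 15.0%


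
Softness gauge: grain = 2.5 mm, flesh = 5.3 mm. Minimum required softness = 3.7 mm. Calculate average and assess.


Average = (2.5 + 5.3) / 2 = 3.90 mm
Minimum = 3.7 mm
Meets requirement: Yes


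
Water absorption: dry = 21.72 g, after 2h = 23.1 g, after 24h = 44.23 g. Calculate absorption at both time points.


2h absorption = 6.4%
24h absorption = 103.6%


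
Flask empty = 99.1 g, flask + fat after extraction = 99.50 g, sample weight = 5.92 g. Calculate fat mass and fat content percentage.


Fat mass = 0.40 g
Fat content = 6.8%


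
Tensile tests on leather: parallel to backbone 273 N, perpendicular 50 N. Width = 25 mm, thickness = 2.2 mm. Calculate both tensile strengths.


Area = 25 x 2.2 = 55.0 mm^2
TS (parallel) = 273 / 55.0 = 4.96 N/mm^2
TS (perpendicular) = 50 / 55.0 = 0.91 N/mm^2


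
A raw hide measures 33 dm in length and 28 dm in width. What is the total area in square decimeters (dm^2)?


Area = length x width
Area = 33 x 28 = 924 dm^2


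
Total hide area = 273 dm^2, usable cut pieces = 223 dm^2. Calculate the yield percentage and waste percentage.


Yield = 223 / 273 x 100 = 81.7%
Waste = 273 - 223 = 50 dm^2
Waste% = 100 - 81.7 = 18.3%


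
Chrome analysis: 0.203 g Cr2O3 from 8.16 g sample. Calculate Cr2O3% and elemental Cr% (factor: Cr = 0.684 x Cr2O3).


Cr2O3 = 2.49%
Cr = 1.70%


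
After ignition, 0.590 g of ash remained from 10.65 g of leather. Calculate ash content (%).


Ash% = 0.590 / 10.65 x 100
Ash% = 5.54%


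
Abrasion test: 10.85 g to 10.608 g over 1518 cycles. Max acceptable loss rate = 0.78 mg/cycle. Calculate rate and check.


Loss = 10.85 - 10.608 = 0.242 g
Rate = 0.242 g / 1518 cycles x 1000 = 0.159 mg/cycle
Max = 0.78 mg/cycle
Passes: Yes


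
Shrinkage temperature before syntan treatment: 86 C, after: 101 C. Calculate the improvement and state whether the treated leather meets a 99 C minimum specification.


Improvement = 101 - 86 = 15 C
Spec check: 101 C >= 99 C? Yes


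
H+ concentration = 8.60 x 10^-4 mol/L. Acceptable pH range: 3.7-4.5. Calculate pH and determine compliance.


pH = -log10(8.60 x 10^-4) = 3.07
Range: 3.7 to 4.5
Compliant: No


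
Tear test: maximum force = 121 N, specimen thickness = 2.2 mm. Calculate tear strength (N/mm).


Tear strength = force / thickness
Tear = 121 / 2.2 = 55.0 N/mm


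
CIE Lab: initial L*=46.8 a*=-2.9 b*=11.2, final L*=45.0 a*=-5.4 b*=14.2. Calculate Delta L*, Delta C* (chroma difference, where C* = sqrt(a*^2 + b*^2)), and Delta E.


Delta L* = 45.0 - 46.8 = -1.8
C1* = sqrt((-2.9)^2 + (11.2)^2) = 11.569
C2* = sqrt((-5.4)^2 + (14.2)^2) = 15.192
Delta C* = 15.192 - 11.569 = 3.62
Delta E = sqrt((-1.8)^2 + (-2.5)^2 + (3.0)^2) = 4.30


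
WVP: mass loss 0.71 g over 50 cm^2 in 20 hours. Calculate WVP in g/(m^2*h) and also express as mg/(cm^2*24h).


WVP = 7.10 g/(m^2*h)
Daily rate = 17.04 mg/(cm^2*24h)


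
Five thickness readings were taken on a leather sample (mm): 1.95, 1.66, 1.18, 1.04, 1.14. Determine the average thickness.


Sum = 1.95 + 1.66 + 1.18 + 1.04 + 1.14 = 6.97
Average = 6.97 / 5 = 1.39 mm


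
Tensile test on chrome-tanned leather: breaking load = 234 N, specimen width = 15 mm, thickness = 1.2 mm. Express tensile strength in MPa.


13.00 MPa


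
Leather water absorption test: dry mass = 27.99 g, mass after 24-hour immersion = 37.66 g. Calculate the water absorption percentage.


Water absorbed = 37.66 - 27.99 = 9.67 g
WA% = 9.67 / 27.99 x 100 = 34.5%


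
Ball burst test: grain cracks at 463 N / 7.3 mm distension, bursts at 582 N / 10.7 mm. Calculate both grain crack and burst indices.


Crack index = 63.4 N/mm
Burst index = 54.4 N/mm

Crack index = 463 / 7.3 = 63.4 N/mm
Burst index = 582 / 10.7 = 54.4 N/mm


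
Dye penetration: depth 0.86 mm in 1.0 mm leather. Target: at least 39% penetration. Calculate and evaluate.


Penetration = 0.86 / 1.0 x 100 = 86.0%
Target: 39%
Meets target: Yes


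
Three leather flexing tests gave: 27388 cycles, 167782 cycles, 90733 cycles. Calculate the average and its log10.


Average = 95301 cycles
log10 = 4.98

Average = (27388 + 167782 + 90733) / 3 = 95301 cycles
log10(95301) = 4.98


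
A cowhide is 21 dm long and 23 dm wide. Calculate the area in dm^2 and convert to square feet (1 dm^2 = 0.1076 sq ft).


483 dm^2
51.97 sq ft


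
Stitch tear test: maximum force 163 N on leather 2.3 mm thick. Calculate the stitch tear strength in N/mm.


70.9 N/mm


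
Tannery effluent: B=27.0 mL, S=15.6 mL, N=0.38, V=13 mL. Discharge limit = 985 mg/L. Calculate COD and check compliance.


COD = 2665.8 mg/L
Compliant: No

COD = (27.0 - 15.6) x 0.38 x 8000 / 13 = 2665.8 mg/L
Limit: 985 mg/L
Compliant: No


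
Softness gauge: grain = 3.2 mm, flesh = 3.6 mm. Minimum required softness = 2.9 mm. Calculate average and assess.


Average softness = 3.40 mm
Meets requirement: Yes

Average = (3.2 + 3.6) / 2 = 3.40 mm
Minimum = 2.9 mm
Meets requirement: Yes


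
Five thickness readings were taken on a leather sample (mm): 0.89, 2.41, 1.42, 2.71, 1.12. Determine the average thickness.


1.71 mm

Sum = 0.89 + 2.41 + 1.42 + 2.71 + 1.12 = 8.55
Average = 8.55 / 5 = 1.71 mm


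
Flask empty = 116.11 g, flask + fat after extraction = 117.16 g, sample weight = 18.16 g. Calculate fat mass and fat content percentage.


Fat mass = 117.16 - 116.11 = 1.05 g
Fat% = 1.05 / 18.16 x 100 = 5.8%


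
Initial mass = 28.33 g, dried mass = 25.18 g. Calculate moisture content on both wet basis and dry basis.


Moisture lost = 28.33 - 25.18 = 3.15 g
Wet basis MC = 3.15 / 28.33 x 100 = 11.1%
Dry basis MC = 3.15 / 25.18 x 100 = 12.5%


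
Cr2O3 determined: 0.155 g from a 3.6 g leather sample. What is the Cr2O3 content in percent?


Cr2O3% = 0.155 / 3.6 x 100
Cr2O3% = 4.31%


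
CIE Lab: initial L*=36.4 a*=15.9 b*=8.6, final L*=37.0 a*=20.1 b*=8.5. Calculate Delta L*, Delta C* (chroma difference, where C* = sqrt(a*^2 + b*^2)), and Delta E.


Delta L* = 37.0 - 36.4 = 0.6
C1* = sqrt((15.9)^2 + (8.6)^2) = 18.077
C2* = sqrt((20.1)^2 + (8.5)^2) = 21.823
Delta C* = 21.823 - 18.077 = 3.75
Delta E = sqrt((0.6)^2 + (4.2)^2 + (-0.1)^2) = 4.24


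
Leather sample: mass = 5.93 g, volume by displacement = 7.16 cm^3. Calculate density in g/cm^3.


0.828 g/cm^3

Density = mass / volume
Density = 5.93 / 7.16 = 0.828 g/cm^3


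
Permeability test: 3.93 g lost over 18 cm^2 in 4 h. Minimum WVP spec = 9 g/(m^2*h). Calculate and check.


WVP = 545.83 g/(m^2*h)
Meets specification: Yes

WVP = 3.93 / (18 x 4) x 10000 = 545.83 g/(m^2*h)
Minimum: 9 g/(m^2*h)
Meets spec: Yes


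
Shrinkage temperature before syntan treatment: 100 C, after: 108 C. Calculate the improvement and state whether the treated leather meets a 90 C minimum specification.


Improvement = 108 - 100 = 8 C
Spec check: 108 C >= 90 C? Yes


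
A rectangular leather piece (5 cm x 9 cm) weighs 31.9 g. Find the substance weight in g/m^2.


7088.9 g/m^2

Area = 5 x 9 = 45 cm^2
SW = 31.9 / 45 x 10000 = 7088.9 g/m^2


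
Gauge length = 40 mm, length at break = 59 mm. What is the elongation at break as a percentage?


47.5%

Extension = 59 - 40 = 19 mm
Elongation = 19 / 40 x 100 = 47.5%


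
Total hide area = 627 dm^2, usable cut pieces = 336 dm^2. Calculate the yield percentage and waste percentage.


Yield = 336 / 627 x 100 = 53.6%
Waste = 627 - 336 = 291 dm^2
Waste% = 100 - 53.6 = 46.4%


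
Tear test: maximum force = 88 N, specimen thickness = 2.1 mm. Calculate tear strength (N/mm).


41.9 N/mm

Tear strength = force / thickness
Tear = 88 / 2.1 = 41.9 N/mm


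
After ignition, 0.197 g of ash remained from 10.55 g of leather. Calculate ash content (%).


Ash% = 0.197 / 10.55 x 100
Ash% = 1.87%


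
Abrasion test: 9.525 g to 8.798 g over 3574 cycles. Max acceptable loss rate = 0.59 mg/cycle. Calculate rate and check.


Loss = 9.525 - 8.798 = 0.727 g
Rate = 0.727 g / 3574 cycles x 1000 = 0.203 mg/cycle
Max = 0.59 mg/cycle
Passes: Yes


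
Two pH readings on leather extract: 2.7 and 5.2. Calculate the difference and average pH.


Difference = |2.7 - 5.2| = 2.5
Average = (2.7 + 5.2) / 2 = 3.95


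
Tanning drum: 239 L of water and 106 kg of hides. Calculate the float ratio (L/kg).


Float ratio = water / hide weight
Ratio = 239 / 106 = 2.3


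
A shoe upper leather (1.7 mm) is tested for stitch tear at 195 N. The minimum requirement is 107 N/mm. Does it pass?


STS = 195 / 1.7 = 114.7 N/mm
Minimum required: 107 N/mm
Passes: Yes


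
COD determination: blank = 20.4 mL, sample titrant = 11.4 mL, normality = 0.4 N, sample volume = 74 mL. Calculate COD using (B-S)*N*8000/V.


COD = (20.4 - 11.4) x 0.4 x 8000 / 74
COD = 9.0 x 0.4 x 8000 / 74
COD = 389.2 mg/L


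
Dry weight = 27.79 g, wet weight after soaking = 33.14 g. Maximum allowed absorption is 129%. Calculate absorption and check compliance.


Absorption = 19.3%
Compliant: Yes

WA = (33.14 - 27.79) / 27.79 x 100 = 19.3%
Maximum allowed: 129%
Compliant: Yes


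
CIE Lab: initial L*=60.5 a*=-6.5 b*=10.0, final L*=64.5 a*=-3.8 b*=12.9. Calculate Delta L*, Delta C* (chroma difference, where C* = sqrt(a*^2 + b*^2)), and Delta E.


Delta L* = 64.5 - 60.5 = 4.0
C1* = sqrt((-6.5)^2 + (10.0)^2) = 11.927
C2* = sqrt((-3.8)^2 + (12.9)^2) = 13.448
Delta C* = 13.448 - 11.927 = 1.52
Delta E = sqrt((4.0)^2 + (2.7)^2 + (2.9)^2) = 5.63


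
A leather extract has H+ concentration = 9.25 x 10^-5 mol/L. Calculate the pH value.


pH = 4.03

pH = -log10[H+]
pH = -log10(9.25 x 10^-5) = 4.03


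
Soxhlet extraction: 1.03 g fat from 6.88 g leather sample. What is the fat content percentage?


Fat content = 1.03 / 6.88 x 100
Fat = 15.0%


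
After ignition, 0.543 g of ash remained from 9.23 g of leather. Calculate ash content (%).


5.88%


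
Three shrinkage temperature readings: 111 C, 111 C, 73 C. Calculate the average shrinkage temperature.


98.3 C

Average = (111 + 111 + 73) / 3
Average = 295 / 3 = 98.3 C


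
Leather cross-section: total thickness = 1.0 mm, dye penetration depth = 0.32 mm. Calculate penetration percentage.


32.0%

Penetration% = 0.32 / 1.0 x 100
Penetration = 32.0%


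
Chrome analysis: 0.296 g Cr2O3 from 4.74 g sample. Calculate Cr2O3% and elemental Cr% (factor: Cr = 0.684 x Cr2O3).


Cr2O3% = 0.296 / 4.74 x 100 = 6.24%
Cr% = 6.24 x 0.684 = 4.27%


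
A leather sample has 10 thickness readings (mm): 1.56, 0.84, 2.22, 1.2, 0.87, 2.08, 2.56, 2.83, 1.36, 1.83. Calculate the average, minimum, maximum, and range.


Sum = 17.35
Average = 17.35 / 10 = 1.74 mm
Minimum = 0.84 mm
Maximum = 2.83 mm
Range = 2.83 - 0.84 = 1.99 mm


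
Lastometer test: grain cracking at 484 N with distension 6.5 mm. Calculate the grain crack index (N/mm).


Grain crack index = force / distension
Index = 484 / 6.5 = 74.5 N/mm


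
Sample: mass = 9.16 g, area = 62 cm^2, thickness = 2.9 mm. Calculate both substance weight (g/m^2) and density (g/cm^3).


SW = 9.16 / 62 x 10000 = 1477.4 g/m^2
Volume = 62 x 2.9 / 10 = 17.98 cm^3
Density = 9.16 / 17.98 = 0.509 g/cm^3


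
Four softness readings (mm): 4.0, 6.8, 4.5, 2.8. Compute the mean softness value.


4.53 mm


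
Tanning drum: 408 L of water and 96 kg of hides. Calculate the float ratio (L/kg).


Float ratio = water / hide weight
Ratio = 408 / 96 = 4.3


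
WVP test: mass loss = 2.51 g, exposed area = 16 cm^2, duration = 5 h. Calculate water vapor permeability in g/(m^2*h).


WVP = mass_loss / (area x time) x 10000
WVP = 2.51 / (16 x 5) x 10000
WVP = 2.51 / 80 x 10000 = 313.75 g/(m^2*h)


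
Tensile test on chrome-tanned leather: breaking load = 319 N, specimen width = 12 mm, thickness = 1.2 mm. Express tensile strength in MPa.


22.15 MPa

Cross-section = 12 x 1.2 = 14.4 mm^2
TS = 319 / 14.4 = 22.15 MPa
(1 N/mm^2 = 1 MPa)


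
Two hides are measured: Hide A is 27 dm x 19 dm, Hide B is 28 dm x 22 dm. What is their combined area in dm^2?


Hide A area = 27 x 19 = 513 dm^2
Hide B area = 28 x 22 = 616 dm^2
Total = 513 + 616 = 1129 dm^2


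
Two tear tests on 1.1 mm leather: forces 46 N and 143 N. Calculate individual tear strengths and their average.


Tear 1 = 41.8 N/mm
Tear 2 = 130.0 N/mm
Average = 85.9 N/mm


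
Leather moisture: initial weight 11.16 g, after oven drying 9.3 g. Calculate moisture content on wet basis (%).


Moisture = 11.16 - 9.3 = 1.86 g
MC = 1.86 / 11.16 x 100 = 16.7%


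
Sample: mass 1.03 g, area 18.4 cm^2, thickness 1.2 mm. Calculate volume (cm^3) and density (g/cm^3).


Thickness in cm = 1.2 / 10 = 0.12 cm
Volume = 18.4 x 0.12 = 2.208 cm^3
Density = 1.03 / 2.208 = 0.466 g/cm^3


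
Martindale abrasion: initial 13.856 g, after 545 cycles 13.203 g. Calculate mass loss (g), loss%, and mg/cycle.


Mass loss = 0.653 g
Loss = 4.71%
Rate = 1.198 mg/cycle

Loss = 13.856 - 13.203 = 0.653 g
Loss% = 0.653 / 13.856 x 100 = 4.71%
Rate = 0.653 / 545 x 1000 = 1.198 mg/cycle


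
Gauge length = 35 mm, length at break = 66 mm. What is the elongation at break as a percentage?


88.6%

Extension = 66 - 35 = 31 mm
Elongation = 31 / 35 x 100 = 88.6%


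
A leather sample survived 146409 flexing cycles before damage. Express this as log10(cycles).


log10(146409) = 5.17


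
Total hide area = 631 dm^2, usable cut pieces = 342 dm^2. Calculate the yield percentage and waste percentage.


Yield = 54.2%
Waste = 45.8%


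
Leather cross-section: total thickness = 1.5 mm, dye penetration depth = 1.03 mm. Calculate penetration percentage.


Penetration% = 1.03 / 1.5 x 100
Penetration = 68.7%


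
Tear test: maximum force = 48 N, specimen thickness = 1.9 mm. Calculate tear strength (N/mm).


25.3 N/mm

Tear strength = force / thickness
Tear = 48 / 1.9 = 25.3 N/mm


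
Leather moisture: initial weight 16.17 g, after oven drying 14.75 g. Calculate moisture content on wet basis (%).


8.8%


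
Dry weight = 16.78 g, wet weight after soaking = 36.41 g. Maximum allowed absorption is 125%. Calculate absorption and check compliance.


Absorption = 117.0%
Compliant: Yes

WA = (36.41 - 16.78) / 16.78 x 100 = 117.0%
Maximum allowed: 125%
Compliant: Yes


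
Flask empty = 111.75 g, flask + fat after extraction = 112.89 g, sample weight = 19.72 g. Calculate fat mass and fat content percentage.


Fat mass = 112.89 - 111.75 = 1.14 g
Fat% = 1.14 / 19.72 x 100 = 5.8%


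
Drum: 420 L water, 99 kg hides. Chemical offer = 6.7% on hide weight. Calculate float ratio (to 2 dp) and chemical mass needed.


Float ratio = 4.24
Chemical needed = 6.633 kg

Float ratio = 420 / 99 = 4.24
Chemical = 99 x 6.7 / 100 = 6.633 kg


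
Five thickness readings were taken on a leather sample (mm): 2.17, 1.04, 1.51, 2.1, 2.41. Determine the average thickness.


Sum = 2.17 + 1.04 + 1.51 + 2.1 + 2.41 = 9.23
Average = 9.23 / 5 = 1.85 mm


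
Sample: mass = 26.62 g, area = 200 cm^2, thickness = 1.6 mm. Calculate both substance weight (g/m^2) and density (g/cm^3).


SW = 26.62 / 200 x 10000 = 1331.0 g/m^2
Volume = 200 x 1.6 / 10 = 32.00 cm^3
Density = 26.62 / 32.00 = 0.832 g/cm^3


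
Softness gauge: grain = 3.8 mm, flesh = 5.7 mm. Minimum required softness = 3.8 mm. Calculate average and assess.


Average softness = 4.75 mm
Meets requirement: Yes


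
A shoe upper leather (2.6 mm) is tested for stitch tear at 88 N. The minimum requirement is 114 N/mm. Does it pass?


STS = 88 / 2.6 = 33.8 N/mm
Minimum required: 114 N/mm
Passes: No


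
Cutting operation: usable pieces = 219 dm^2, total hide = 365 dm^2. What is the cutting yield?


Yield = usable / total x 100
Yield = 219 / 365 x 100 = 60.0%


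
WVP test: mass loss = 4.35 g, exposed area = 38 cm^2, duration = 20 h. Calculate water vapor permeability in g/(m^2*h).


WVP = mass_loss / (area x time) x 10000
WVP = 4.35 / (38 x 20) x 10000
WVP = 4.35 / 760 x 10000 = 57.24 g/(m^2*h)


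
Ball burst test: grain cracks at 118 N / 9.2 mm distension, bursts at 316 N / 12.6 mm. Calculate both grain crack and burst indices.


Crack index = 118 / 9.2 = 12.8 N/mm
Burst index = 316 / 12.6 = 25.1 N/mm


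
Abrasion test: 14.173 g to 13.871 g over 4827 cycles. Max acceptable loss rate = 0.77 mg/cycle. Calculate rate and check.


Loss = 14.173 - 13.871 = 0.302 g
Rate = 0.302 g / 4827 cycles x 1000 = 0.063 mg/cycle
Max = 0.77 mg/cycle
Passes: Yes


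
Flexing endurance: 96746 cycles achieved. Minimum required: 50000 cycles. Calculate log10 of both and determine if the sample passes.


Achieved: log10 = 4.99
Required: log10 = 4.70
Passes: Yes

log10(96746) = 4.99
log10(50000) = 4.70
Passes: Yes


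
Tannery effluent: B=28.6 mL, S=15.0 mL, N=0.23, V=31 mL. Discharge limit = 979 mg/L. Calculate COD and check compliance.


COD = (28.6 - 15.0) x 0.23 x 8000 / 31 = 807.2 mg/L
Limit: 979 mg/L
Compliant: Yes


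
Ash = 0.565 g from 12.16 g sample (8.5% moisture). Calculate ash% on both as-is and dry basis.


As-is ash% = 0.565 / 12.16 x 100 = 4.65%
Dry mass = 12.16 x (100 - 8.5) / 100 = 11.1264 g
Dry-basis ash% = 0.565 / 11.1264 x 100 = 5.08%


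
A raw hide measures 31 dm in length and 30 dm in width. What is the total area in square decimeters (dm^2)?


Area = length x width
Area = 31 x 30 = 930 dm^2


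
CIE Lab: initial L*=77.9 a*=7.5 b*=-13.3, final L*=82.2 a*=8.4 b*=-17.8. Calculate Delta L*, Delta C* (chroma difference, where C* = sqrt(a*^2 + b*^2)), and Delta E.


Delta L* = 4.3
Delta C* = 4.41
Delta E = 6.29


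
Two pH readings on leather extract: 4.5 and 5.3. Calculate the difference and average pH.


Difference = 0.8
Average pH = 4.90

Difference = |4.5 - 5.3| = 0.8
Average = (4.5 + 5.3) / 2 = 4.90


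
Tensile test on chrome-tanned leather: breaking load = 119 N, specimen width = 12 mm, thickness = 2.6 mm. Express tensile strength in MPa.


3.81 MPa

Cross-section = 12 x 2.6 = 31.2 mm^2
TS = 119 / 31.2 = 3.81 MPa
(1 N/mm^2 = 1 MPa)


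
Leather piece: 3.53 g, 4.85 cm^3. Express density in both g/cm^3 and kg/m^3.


Density = 3.53 / 4.85 = 0.728 g/cm^3
Convert: 0.728 x 1000 = 728 kg/m^3


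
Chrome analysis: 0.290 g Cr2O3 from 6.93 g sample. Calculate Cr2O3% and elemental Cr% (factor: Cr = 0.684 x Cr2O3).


Cr2O3% = 0.290 / 6.93 x 100 = 4.18%
Cr% = 4.18 x 0.684 = 2.86%


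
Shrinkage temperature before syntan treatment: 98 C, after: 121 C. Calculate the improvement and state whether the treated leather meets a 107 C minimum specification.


Improvement = 23 C
Meets 107 C spec: Yes


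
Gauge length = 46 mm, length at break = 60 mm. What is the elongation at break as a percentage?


30.4%


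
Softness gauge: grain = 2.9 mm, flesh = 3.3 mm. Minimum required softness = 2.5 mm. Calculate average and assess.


Average = (2.9 + 3.3) / 2 = 3.10 mm
Minimum = 2.5 mm
Meets requirement: Yes


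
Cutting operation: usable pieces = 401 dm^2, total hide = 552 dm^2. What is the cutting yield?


Yield = usable / total x 100
Yield = 401 / 552 x 100 = 72.6%


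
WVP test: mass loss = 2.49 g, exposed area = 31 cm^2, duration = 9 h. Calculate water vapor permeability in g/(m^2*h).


89.25 g/(m^2*h)

WVP = mass_loss / (area x time) x 10000
WVP = 2.49 / (31 x 9) x 10000
WVP = 2.49 / 279 x 10000 = 89.25 g/(m^2*h)


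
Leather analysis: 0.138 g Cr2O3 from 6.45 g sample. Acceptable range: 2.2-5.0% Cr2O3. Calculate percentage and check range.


Cr2O3% = 0.138 / 6.45 x 100 = 2.14%
Acceptable range: 2.2 to 5.0%
Within range: No


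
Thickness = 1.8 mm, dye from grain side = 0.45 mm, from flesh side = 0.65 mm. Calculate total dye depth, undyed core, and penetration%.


Total dyed = 0.45 + 0.65 = 1.10 mm
Undyed core = 1.8 - 1.10 = 0.70 mm
Penetration = 1.10 / 1.8 x 100 = 61.1%


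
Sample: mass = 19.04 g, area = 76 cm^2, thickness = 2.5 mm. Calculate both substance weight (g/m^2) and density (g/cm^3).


Substance weight = 2505.3 g/m^2
Density = 1.002 g/cm^3

SW = 19.04 / 76 x 10000 = 2505.3 g/m^2
Volume = 76 x 2.5 / 10 = 19.00 cm^3
Density = 19.04 / 19.00 = 1.002 g/cm^3


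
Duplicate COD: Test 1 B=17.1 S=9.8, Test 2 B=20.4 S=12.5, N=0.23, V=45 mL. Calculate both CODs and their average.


COD1 = (17.1 - 9.8) x 0.23 x 8000 / 45 = 298.5 mg/L
COD2 = (20.4 - 12.5) x 0.23 x 8000 / 45 = 323.0 mg/L
Average = (298.5 + 323.0) / 2 = 310.8 mg/L


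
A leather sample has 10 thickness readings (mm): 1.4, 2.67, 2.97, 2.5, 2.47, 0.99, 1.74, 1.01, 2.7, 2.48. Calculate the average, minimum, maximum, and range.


Sum = 20.93
Average = 20.93 / 10 = 2.09 mm
Minimum = 0.99 mm
Maximum = 2.97 mm
Range = 2.97 - 0.99 = 1.98 mm


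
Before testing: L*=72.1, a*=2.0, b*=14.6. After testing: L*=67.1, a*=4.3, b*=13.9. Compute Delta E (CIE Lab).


Delta E = 5.55

dL = 67.1 - 72.1 = -5.0
da = 4.3 - 2.0 = 2.3
db = 13.9 - 14.6 = -0.7
dE = sqrt((-5.0)^2 + (2.3)^2 + (-0.7)^2) = 5.55


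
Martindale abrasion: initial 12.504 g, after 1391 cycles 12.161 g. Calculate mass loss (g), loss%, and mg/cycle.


Loss = 12.504 - 12.161 = 0.343 g
Loss% = 0.343 / 12.504 x 100 = 2.74%
Rate = 0.343 / 1391 x 1000 = 0.247 mg/cycle


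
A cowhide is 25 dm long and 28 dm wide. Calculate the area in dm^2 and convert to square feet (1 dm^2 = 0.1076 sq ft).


Area = 25 x 28 = 700 dm^2
Conversion: 700 x 0.1076 = 75.32 sq ft


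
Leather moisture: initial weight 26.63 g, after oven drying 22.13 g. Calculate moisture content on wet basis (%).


16.9%

Moisture = 26.63 - 22.13 = 4.50 g
MC = 4.50 / 26.63 x 100 = 16.9%


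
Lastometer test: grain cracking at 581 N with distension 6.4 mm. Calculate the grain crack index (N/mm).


Grain crack index = force / distension
Index = 581 / 6.4 = 90.8 N/mm


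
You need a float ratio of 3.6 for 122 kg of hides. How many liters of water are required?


439.2 L


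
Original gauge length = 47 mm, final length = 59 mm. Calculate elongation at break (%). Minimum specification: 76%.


Elongation = 25.5%
Meets spec: No


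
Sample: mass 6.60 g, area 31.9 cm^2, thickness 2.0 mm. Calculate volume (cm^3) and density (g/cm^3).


Volume = 6.380 cm^3
Density = 1.034 g/cm^3

Thickness in cm = 2.0 / 10 = 0.20 cm
Volume = 31.9 x 0.20 = 6.380 cm^3
Density = 6.60 / 6.380 = 1.034 g/cm^3


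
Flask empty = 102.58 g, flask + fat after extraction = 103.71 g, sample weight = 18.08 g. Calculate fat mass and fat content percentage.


Fat mass = 1.13 g
Fat content = 6.3%

Fat mass = 103.71 - 102.58 = 1.13 g
Fat% = 1.13 / 18.08 x 100 = 6.3%


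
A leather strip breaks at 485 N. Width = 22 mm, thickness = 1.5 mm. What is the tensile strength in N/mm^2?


Cross-sectional area = 22 x 1.5 = 33.0 mm^2
Tensile strength = 485 / 33.0 = 14.70 N/mm^2


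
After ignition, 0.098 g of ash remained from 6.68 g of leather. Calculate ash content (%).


Ash% = 0.098 / 6.68 x 100
Ash% = 1.47%


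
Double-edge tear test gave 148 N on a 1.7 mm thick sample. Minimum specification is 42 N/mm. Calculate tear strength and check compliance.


Tear strength = 87.1 N/mm
Compliant: Yes


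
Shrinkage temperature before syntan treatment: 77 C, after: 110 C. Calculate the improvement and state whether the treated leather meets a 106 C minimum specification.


Improvement = 110 - 77 = 33 C
Spec check: 110 C >= 106 C? Yes


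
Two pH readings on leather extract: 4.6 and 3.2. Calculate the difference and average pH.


Difference = 1.4
Average pH = 3.90


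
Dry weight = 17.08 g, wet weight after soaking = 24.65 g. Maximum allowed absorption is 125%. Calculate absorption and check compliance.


WA = (24.65 - 17.08) / 17.08 x 100 = 44.3%
Maximum allowed: 125%
Compliant: Yes


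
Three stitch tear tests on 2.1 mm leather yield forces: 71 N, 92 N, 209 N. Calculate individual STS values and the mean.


STS1 = 71 / 2.1 = 33.8 N/mm
STS2 = 92 / 2.1 = 43.8 N/mm
STS3 = 209 / 2.1 = 99.5 N/mm
Mean = (33.8 + 43.8 + 99.5) / 3 = 59.0 N/mm


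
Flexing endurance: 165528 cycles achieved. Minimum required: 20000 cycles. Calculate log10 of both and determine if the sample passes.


Achieved: log10 = 5.22
Required: log10 = 4.30
Passes: Yes

log10(165528) = 5.22
log10(20000) = 4.30
Passes: Yes


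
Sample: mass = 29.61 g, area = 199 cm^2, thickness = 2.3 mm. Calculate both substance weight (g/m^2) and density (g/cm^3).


SW = 29.61 / 199 x 10000 = 1487.9 g/m^2
Volume = 199 x 2.3 / 10 = 45.77 cm^3
Density = 29.61 / 45.77 = 0.647 g/cm^3


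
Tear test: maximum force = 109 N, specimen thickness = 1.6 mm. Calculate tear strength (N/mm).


Tear strength = force / thickness
Tear = 109 / 1.6 = 68.1 N/mm


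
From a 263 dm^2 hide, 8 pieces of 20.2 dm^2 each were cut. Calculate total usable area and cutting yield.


Total usable = 8 x 20.2 = 161.6 dm^2
Yield = 161.6 / 263 x 100 = 61.4%


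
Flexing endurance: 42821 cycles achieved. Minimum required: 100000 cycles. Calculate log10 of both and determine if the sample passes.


Achieved: log10 = 4.63
Required: log10 = 5.00
Passes: No

log10(42821) = 4.63
log10(100000) = 5.00
Passes: No


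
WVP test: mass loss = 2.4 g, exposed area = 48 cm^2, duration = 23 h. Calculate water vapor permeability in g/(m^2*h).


21.74 g/(m^2*h)


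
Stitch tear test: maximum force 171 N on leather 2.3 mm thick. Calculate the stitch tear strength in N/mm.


74.3 N/mm

Stitch tear strength = force / thickness
STS = 171 / 2.3 = 74.3 N/mm


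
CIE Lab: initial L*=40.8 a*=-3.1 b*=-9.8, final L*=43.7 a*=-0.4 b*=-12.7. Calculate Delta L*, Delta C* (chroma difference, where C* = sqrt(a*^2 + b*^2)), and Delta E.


Delta L* = 43.7 - 40.8 = 2.9
C1* = sqrt((-3.1)^2 + (-9.8)^2) = 10.279
C2* = sqrt((-0.4)^2 + (-12.7)^2) = 12.706
Delta C* = 12.706 - 10.279 = 2.43
Delta E = sqrt((2.9)^2 + (2.7)^2 + (-2.9)^2) = 4.91


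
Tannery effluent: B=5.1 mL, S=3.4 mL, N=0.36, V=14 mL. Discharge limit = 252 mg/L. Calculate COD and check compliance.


COD = (5.1 - 3.4) x 0.36 x 8000 / 14 = 349.7 mg/L
Limit: 252 mg/L
Compliant: No


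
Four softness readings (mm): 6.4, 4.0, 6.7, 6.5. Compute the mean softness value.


Sum = 6.4 + 4.0 + 6.7 + 6.5
Mean = 23.6 / 4 = 5.90 mm


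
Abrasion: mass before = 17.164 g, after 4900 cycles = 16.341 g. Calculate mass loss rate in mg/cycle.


0.168 mg/cycle


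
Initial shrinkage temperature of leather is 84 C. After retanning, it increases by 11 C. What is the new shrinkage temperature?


95 C

New Ts = 84 + 11 = 95 C


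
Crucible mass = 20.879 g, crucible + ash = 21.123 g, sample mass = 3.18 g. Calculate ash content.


Ash mass = 0.244 g
Ash content = 7.67%

Ash mass = 21.123 - 20.879 = 0.244 g
Ash% = 0.244 / 3.18 x 100 = 7.67%


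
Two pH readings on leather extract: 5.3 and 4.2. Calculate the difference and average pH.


Difference = |5.3 - 4.2| = 1.1
Average = (5.3 + 4.2) / 2 = 4.75


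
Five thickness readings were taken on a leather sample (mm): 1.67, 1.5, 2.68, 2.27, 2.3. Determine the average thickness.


Sum = 1.67 + 1.5 + 2.68 + 2.27 + 2.3 = 10.42
Average = 10.42 / 5 = 2.08 mm


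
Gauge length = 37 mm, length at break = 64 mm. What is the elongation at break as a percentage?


Extension = 64 - 37 = 27 mm
Elongation = 27 / 37 x 100 = 73.0%


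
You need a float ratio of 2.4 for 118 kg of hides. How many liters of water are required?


Water = hide weight x target ratio
Water = 118 x 2.4 = 283.2 L


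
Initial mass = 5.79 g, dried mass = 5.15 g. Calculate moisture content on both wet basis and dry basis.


Wet basis = 11.1%
Dry basis = 12.4%

Moisture lost = 5.79 - 5.15 = 0.64 g
Wet basis MC = 0.64 / 5.79 x 100 = 11.1%
Dry basis MC = 0.64 / 5.15 x 100 = 12.4%


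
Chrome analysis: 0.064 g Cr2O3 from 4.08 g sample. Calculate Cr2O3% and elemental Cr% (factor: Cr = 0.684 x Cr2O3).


Cr2O3% = 0.064 / 4.08 x 100 = 1.57%
Cr% = 1.57 x 0.684 = 1.07%


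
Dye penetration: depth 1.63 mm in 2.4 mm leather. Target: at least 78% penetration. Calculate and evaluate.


Penetration = 1.63 / 2.4 x 100 = 67.9%
Target: 78%
Meets target: No


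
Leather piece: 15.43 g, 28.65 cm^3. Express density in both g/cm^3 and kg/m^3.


Density = 15.43 / 28.65 = 0.539 g/cm^3
Convert: 0.539 x 1000 = 539 kg/m^3


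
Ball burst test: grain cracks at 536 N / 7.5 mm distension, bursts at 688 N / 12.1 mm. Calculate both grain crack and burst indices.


Crack index = 536 / 7.5 = 71.5 N/mm
Burst index = 688 / 12.1 = 56.9 N/mm


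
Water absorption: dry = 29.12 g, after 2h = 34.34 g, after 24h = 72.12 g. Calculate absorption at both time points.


WA (2h) = (34.34 - 29.12) / 29.12 x 100 = 17.9%
WA (24h) = (72.12 - 29.12) / 29.12 x 100 = 147.7%


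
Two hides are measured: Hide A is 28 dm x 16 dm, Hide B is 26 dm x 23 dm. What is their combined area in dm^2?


Hide A area = 28 x 16 = 448 dm^2
Hide B area = 26 x 23 = 598 dm^2
Total = 448 + 598 = 1046 dm^2


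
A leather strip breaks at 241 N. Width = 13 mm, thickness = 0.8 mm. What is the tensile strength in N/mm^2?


23.17 N/mm^2

Cross-sectional area = 13 x 0.8 = 10.4 mm^2
Tensile strength = 241 / 10.4 = 23.17 N/mm^2


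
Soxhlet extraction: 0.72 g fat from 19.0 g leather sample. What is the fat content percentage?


3.8%

Fat content = 0.72 / 19.0 x 100
Fat = 3.8%


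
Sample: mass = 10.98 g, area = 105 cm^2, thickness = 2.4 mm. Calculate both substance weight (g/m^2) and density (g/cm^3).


SW = 10.98 / 105 x 10000 = 1045.7 g/m^2
Volume = 105 x 2.4 / 10 = 25.20 cm^3
Density = 10.98 / 25.20 = 0.436 g/cm^3


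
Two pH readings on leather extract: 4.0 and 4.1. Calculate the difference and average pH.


Difference = 0.1
Average pH = 4.05

Difference = |4.0 - 4.1| = 0.1
Average = (4.0 + 4.1) / 2 = 4.05


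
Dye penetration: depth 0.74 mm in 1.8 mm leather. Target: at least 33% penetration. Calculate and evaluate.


Penetration = 0.74 / 1.8 x 100 = 41.1%
Target: 33%
Meets target: Yes


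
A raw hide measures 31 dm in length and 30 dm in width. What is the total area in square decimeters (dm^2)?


930 dm^2

Area = length x width
Area = 31 x 30 = 930 dm^2


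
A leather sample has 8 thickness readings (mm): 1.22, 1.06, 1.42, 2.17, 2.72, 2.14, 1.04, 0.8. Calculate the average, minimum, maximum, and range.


Average = 1.57 mm
Min = 0.8 mm
Max = 2.72 mm
Range = 1.92 mm

Sum = 12.57
Average = 12.57 / 8 = 1.57 mm
Minimum = 0.8 mm
Maximum = 2.72 mm
Range = 2.72 - 0.8 = 1.92 mm


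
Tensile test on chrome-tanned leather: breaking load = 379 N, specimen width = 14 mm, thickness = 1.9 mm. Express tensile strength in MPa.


Cross-section = 14 x 1.9 = 26.6 mm^2
TS = 379 / 26.6 = 14.25 MPa
(1 N/mm^2 = 1 MPa)


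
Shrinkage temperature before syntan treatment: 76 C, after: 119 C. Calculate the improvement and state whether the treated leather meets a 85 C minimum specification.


Improvement = 119 - 76 = 43 C
Spec check: 119 C >= 85 C? Yes


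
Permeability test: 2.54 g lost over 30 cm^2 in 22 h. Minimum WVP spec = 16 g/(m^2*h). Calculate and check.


WVP = 38.48 g/(m^2*h)
Meets specification: Yes

WVP = 2.54 / (30 x 22) x 10000 = 38.48 g/(m^2*h)
Minimum: 16 g/(m^2*h)
Meets spec: Yes


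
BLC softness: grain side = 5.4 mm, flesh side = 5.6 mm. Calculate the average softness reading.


5.50 mm

Average = (5.4 + 5.6) / 2
Average = 5.50 mm


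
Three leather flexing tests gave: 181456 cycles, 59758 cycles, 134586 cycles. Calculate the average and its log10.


Average = 125267 cycles
log10 = 5.10

Average = (181456 + 59758 + 134586) / 3 = 125267 cycles
log10(125267) = 5.10


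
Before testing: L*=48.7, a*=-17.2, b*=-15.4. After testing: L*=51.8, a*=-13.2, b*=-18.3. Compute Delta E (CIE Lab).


dL = 51.8 - 48.7 = 3.1
da = -13.2 - (-17.2) = 4.0
db = -18.3 - (-15.4) = -2.9
dE = sqrt((3.1)^2 + (4.0)^2 + (-2.9)^2) = 5.83


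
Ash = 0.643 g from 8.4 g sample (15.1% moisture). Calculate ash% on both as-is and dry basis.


As-is ash% = 0.643 / 8.4 x 100 = 7.65%
Dry mass = 8.4 x (100 - 15.1) / 100 = 7.1316 g
Dry-basis ash% = 0.643 / 7.1316 x 100 = 9.02%


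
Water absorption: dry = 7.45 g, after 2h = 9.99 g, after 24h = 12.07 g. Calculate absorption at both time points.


WA (2h) = (9.99 - 7.45) / 7.45 x 100 = 34.1%
WA (24h) = (12.07 - 7.45) / 7.45 x 100 = 62.0%


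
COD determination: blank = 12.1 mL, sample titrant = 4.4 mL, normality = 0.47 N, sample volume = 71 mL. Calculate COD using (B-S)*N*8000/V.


COD = (12.1 - 4.4) x 0.47 x 8000 / 71
COD = 7.7 x 0.47 x 8000 / 71
COD = 407.8 mg/L


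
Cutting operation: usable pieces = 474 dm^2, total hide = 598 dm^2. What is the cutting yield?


Yield = usable / total x 100
Yield = 474 / 598 x 100 = 79.3%


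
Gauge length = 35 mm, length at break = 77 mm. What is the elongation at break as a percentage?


120.0%


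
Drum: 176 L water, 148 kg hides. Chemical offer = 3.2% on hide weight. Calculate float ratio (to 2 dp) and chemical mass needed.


Float ratio = 1.19
Chemical needed = 4.736 kg

Float ratio = 176 / 148 = 1.19
Chemical = 148 x 3.2 / 100 = 4.736 kg


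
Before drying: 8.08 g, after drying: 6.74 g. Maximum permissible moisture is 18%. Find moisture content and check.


Moisture content = 16.6%
Acceptable: Yes

MC = (8.08 - 6.74) / 8.08 x 100 = 16.6%
Maximum: 18%
Acceptable: Yes


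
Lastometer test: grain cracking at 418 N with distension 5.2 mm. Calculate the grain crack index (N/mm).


80.4 N/mm

Grain crack index = force / distension
Index = 418 / 5.2 = 80.4 N/mm


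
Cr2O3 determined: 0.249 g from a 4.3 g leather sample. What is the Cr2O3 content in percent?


Cr2O3% = 0.249 / 4.3 x 100
Cr2O3% = 5.79%


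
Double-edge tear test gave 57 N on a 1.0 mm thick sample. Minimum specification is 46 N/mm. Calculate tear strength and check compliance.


Tear strength = 57 / 1.0 = 57.0 N/mm
Required minimum = 46 N/mm
Compliant: Yes


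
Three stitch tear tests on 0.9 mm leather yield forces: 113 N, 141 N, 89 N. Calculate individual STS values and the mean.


STS1 = 113 / 0.9 = 125.6 N/mm
STS2 = 141 / 0.9 = 156.7 N/mm
STS3 = 89 / 0.9 = 98.9 N/mm
Mean = (125.6 + 156.7 + 98.9) / 3 = 127.1 N/mm


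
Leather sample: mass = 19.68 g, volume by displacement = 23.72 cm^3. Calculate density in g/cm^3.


Density = mass / volume
Density = 19.68 / 23.72 = 0.830 g/cm^3


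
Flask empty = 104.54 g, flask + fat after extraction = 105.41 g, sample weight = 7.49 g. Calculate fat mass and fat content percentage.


Fat mass = 0.87 g
Fat content = 11.6%

Fat mass = 105.41 - 104.54 = 0.87 g
Fat% = 0.87 / 7.49 x 100 = 11.6%


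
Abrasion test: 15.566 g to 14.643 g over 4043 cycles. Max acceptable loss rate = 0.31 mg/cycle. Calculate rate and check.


Loss = 15.566 - 14.643 = 0.923 g
Rate = 0.923 g / 4043 cycles x 1000 = 0.228 mg/cycle
Max = 0.31 mg/cycle
Passes: Yes


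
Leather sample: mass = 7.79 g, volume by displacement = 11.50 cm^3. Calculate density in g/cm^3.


0.677 g/cm^3

Density = mass / volume
Density = 7.79 / 11.50 = 0.677 g/cm^3
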